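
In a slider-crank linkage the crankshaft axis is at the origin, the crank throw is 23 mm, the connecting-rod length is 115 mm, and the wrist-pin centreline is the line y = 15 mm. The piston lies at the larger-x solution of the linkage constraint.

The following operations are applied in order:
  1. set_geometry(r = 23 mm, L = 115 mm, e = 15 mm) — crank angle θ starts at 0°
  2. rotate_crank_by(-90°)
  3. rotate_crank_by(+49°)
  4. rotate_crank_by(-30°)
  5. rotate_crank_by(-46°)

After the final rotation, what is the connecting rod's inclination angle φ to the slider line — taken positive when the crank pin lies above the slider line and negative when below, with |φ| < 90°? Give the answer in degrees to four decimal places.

-17.9771

set_geometry: r = 23 mm, L = 115 mm, e = 15 mm; θ ← 0°
rotate_crank_by(-90°): θ ← 0° -90° = -90°
rotate_crank_by(+49°): θ ← -90° +49° = -41°
rotate_crank_by(-30°): θ ← -41° -30° = -71°
rotate_crank_by(-46°): θ ← -71° -46° = -117°
crank pin P = (r cos θ, r sin θ) = (-10.441781, -20.493150)
h = r sin θ − e = -20.493150 − 15 = -35.493150
sin φ = h / L = -35.493150 / 115 = -0.30863609
φ = arcsin(-0.30863609) = -17.977054°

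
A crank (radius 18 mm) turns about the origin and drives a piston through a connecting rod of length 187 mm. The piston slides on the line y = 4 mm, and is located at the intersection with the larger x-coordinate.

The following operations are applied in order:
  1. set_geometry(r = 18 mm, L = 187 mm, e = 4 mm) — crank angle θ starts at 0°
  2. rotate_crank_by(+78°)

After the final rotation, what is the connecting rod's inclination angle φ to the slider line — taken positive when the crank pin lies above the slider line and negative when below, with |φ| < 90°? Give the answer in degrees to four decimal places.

4.1727

set_geometry: r = 18 mm, L = 187 mm, e = 4 mm; θ ← 0°
rotate_crank_by(+78°): θ ← 0° +78° = 78°
crank pin P = (r cos θ, r sin θ) = (3.742410, 17.606657)
h = r sin θ − e = 17.606657 − 4 = 13.606657
sin φ = h / L = 13.606657 / 187 = 0.07276287
φ = arcsin(0.07276287) = 4.172693°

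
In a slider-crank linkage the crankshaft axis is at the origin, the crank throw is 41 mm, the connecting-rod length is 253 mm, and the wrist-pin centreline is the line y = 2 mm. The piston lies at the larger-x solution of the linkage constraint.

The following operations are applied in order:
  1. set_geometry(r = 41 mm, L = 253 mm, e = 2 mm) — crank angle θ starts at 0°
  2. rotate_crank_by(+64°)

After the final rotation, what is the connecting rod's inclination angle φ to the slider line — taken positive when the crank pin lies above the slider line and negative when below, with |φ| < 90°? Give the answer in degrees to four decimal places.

7.9176

set_geometry: r = 41 mm, L = 253 mm, e = 2 mm; θ ← 0°
rotate_crank_by(+64°): θ ← 0° +64° = 64°
crank pin P = (r cos θ, r sin θ) = (17.973217, 36.850556)
h = r sin θ − e = 36.850556 − 2 = 34.850556
sin φ = h / L = 34.850556 / 253 = 0.13774923
φ = arcsin(0.13774923) = 7.917625°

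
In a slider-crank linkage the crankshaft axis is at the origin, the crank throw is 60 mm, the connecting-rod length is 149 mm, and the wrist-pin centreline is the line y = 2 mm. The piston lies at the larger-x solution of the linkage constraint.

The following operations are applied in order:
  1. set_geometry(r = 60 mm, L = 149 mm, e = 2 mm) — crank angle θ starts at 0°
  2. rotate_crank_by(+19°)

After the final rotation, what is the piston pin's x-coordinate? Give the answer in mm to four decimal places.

set_geometry: r = 60 mm, L = 149 mm, e = 2 mm; θ ← 0°
rotate_crank_by(+19°): θ ← 0° +19° = 19°
crank pin P = (r cos θ, r sin θ) = (56.731115, 19.534089)
h = r sin θ − e = 19.534089 − 2 = 17.534089
x = r cos θ + √(L² − h²) = 56.731115 + √(22201.0 − 307.4443) = 56.731115 + 147.964711 = 204.695826

204.6958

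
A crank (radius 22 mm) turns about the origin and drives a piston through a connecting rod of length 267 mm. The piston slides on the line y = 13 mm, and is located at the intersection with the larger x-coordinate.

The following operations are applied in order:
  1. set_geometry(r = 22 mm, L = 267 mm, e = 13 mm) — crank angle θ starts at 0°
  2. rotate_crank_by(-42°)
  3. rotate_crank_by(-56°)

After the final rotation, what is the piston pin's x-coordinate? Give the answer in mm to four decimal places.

set_geometry: r = 22 mm, L = 267 mm, e = 13 mm; θ ← 0°
rotate_crank_by(-42°): θ ← 0° -42° = -42°
rotate_crank_by(-56°): θ ← -42° -56° = -98°
crank pin P = (r cos θ, r sin θ) = (-3.061808, -21.785898)
h = r sin θ − e = -21.785898 − 13 = -34.785898
x = r cos θ + √(L² − h²) = -3.061808 + √(71289.0 − 1210.0587) = -3.061808 + 264.724274 = 261.662466

261.6625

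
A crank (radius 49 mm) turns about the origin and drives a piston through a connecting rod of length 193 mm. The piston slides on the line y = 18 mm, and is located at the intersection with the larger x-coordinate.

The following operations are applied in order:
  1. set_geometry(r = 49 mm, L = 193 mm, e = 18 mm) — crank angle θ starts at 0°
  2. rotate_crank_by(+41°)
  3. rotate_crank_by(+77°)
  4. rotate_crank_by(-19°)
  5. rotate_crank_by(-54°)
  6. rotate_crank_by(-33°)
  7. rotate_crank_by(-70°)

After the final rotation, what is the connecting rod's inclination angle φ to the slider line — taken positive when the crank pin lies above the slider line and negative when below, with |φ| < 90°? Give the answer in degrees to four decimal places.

set_geometry: r = 49 mm, L = 193 mm, e = 18 mm; θ ← 0°
rotate_crank_by(+41°): θ ← 0° +41° = 41°
rotate_crank_by(+77°): θ ← 41° +77° = 118°
rotate_crank_by(-19°): θ ← 118° -19° = 99°
rotate_crank_by(-54°): θ ← 99° -54° = 45°
rotate_crank_by(-33°): θ ← 45° -33° = 12°
rotate_crank_by(-70°): θ ← 12° -70° = -58°
crank pin P = (r cos θ, r sin θ) = (25.966044, -41.554357)
h = r sin θ − e = -41.554357 − 18 = -59.554357
sin φ = h / L = -59.554357 / 193 = -0.30857180
φ = arcsin(-0.30857180) = -17.973181°

-17.9732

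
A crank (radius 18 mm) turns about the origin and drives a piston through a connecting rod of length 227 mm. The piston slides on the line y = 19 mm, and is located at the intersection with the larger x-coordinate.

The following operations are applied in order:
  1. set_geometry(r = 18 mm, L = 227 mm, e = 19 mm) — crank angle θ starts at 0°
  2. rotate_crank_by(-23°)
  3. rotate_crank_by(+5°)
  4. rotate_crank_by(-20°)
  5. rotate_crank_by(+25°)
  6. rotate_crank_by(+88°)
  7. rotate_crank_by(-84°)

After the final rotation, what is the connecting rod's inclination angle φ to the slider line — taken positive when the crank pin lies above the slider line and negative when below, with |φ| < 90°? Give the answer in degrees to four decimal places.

set_geometry: r = 18 mm, L = 227 mm, e = 19 mm; θ ← 0°
rotate_crank_by(-23°): θ ← 0° -23° = -23°
rotate_crank_by(+5°): θ ← -23° +5° = -18°
rotate_crank_by(-20°): θ ← -18° -20° = -38°
rotate_crank_by(+25°): θ ← -38° +25° = -13°
rotate_crank_by(+88°): θ ← -13° +88° = 75°
rotate_crank_by(-84°): θ ← 75° -84° = -9°
crank pin P = (r cos θ, r sin θ) = (17.778390, -2.815820)
h = r sin θ − e = -2.815820 − 19 = -21.815820
sin φ = h / L = -21.815820 / 227 = -0.09610494
φ = arcsin(-0.09610494) = -5.514919°

-5.5149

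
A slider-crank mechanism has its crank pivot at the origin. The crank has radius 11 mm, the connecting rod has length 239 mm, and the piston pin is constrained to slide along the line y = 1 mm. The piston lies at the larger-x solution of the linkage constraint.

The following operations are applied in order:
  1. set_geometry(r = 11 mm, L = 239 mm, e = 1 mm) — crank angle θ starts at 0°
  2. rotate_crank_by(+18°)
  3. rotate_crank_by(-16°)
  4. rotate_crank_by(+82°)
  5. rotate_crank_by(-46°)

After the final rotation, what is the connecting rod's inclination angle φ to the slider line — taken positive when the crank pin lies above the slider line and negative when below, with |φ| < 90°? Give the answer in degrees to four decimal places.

1.3839

set_geometry: r = 11 mm, L = 239 mm, e = 1 mm; θ ← 0°
rotate_crank_by(+18°): θ ← 0° +18° = 18°
rotate_crank_by(-16°): θ ← 18° -16° = 2°
rotate_crank_by(+82°): θ ← 2° +82° = 84°
rotate_crank_by(-46°): θ ← 84° -46° = 38°
crank pin P = (r cos θ, r sin θ) = (8.668118, 6.772276)
h = r sin θ − e = 6.772276 − 1 = 5.772276
sin φ = h / L = 5.772276 / 239 = 0.02415178
φ = arcsin(0.02415178) = 1.383930°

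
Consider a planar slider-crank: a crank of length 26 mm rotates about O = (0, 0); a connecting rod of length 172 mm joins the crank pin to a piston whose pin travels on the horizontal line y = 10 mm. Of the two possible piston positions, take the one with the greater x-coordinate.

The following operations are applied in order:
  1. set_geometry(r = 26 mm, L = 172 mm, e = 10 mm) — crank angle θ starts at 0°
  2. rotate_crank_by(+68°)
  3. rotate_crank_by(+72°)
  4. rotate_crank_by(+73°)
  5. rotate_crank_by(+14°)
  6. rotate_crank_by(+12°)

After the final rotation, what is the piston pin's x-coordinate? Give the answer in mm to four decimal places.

set_geometry: r = 26 mm, L = 172 mm, e = 10 mm; θ ← 0°
rotate_crank_by(+68°): θ ← 0° +68° = 68°
rotate_crank_by(+72°): θ ← 68° +72° = 140°
rotate_crank_by(+73°): θ ← 140° +73° = 213°
rotate_crank_by(+14°): θ ← 213° +14° = 227°
rotate_crank_by(+12°): θ ← 227° +12° = 239°
crank pin P = (r cos θ, r sin θ) = (-13.390990, -22.286350)
h = r sin θ − e = -22.286350 − 10 = -32.286350
x = r cos θ + √(L² − h²) = -13.390990 + √(29584.0 − 1042.4084) = -13.390990 + 168.942569 = 155.551579

155.5516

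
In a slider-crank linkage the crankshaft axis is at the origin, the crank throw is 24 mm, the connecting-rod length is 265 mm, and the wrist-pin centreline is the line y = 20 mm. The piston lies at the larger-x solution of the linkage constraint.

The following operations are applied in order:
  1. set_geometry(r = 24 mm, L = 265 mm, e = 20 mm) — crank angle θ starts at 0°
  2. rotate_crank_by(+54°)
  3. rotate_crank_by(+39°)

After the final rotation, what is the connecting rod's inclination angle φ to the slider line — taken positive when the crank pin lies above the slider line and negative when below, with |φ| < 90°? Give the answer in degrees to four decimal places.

0.8578

set_geometry: r = 24 mm, L = 265 mm, e = 20 mm; θ ← 0°
rotate_crank_by(+54°): θ ← 0° +54° = 54°
rotate_crank_by(+39°): θ ← 54° +39° = 93°
crank pin P = (r cos θ, r sin θ) = (-1.256063, 23.967109)
h = r sin θ − e = 23.967109 − 20 = 3.967109
sin φ = h / L = 3.967109 / 265 = 0.01497022
φ = arcsin(0.01497022) = 0.857763°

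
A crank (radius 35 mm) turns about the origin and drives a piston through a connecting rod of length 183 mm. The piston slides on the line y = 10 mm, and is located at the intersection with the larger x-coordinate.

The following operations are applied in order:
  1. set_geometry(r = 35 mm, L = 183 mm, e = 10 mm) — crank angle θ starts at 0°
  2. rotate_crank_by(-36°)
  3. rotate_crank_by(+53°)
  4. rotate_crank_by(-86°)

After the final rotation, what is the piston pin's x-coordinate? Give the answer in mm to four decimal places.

190.4974

set_geometry: r = 35 mm, L = 183 mm, e = 10 mm; θ ← 0°
rotate_crank_by(-36°): θ ← 0° -36° = -36°
rotate_crank_by(+53°): θ ← -36° +53° = 17°
rotate_crank_by(-86°): θ ← 17° -86° = -69°
crank pin P = (r cos θ, r sin θ) = (12.542878, -32.675315)
h = r sin θ − e = -32.675315 − 10 = -42.675315
x = r cos θ + √(L² − h²) = 12.542878 + √(33489.0 − 1821.1825) = 12.542878 + 177.954538 = 190.497416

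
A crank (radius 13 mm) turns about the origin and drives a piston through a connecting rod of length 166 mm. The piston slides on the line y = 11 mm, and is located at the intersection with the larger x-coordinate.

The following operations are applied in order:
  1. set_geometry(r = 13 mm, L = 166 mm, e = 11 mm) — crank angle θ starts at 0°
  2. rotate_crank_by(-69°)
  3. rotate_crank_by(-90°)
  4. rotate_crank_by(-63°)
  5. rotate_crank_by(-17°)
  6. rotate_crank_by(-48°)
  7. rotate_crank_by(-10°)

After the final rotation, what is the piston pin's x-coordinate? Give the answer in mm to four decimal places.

171.9009

set_geometry: r = 13 mm, L = 166 mm, e = 11 mm; θ ← 0°
rotate_crank_by(-69°): θ ← 0° -69° = -69°
rotate_crank_by(-90°): θ ← -69° -90° = -159°
rotate_crank_by(-63°): θ ← -159° -63° = -222°
rotate_crank_by(-17°): θ ← -222° -17° = -239°
rotate_crank_by(-48°): θ ← -239° -48° = -287°
rotate_crank_by(-10°): θ ← -287° -10° = -297°
crank pin P = (r cos θ, r sin θ) = (5.901876, 11.583085)
h = r sin θ − e = 11.583085 − 11 = 0.583085
x = r cos θ + √(L² − h²) = 5.901876 + √(27556.0 − 0.3400) = 5.901876 + 165.998976 = 171.900852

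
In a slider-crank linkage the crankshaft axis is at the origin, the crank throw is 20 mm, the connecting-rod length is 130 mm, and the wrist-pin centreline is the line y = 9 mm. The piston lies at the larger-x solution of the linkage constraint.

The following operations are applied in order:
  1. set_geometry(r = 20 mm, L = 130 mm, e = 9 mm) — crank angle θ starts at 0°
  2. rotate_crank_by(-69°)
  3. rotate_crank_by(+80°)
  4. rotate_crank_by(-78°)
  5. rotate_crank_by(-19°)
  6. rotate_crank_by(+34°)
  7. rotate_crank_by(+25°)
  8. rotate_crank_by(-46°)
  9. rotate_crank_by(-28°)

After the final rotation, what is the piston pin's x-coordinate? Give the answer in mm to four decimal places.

122.9915

set_geometry: r = 20 mm, L = 130 mm, e = 9 mm; θ ← 0°
rotate_crank_by(-69°): θ ← 0° -69° = -69°
rotate_crank_by(+80°): θ ← -69° +80° = 11°
rotate_crank_by(-78°): θ ← 11° -78° = -67°
rotate_crank_by(-19°): θ ← -67° -19° = -86°
rotate_crank_by(+34°): θ ← -86° +34° = -52°
rotate_crank_by(+25°): θ ← -52° +25° = -27°
rotate_crank_by(-46°): θ ← -27° -46° = -73°
rotate_crank_by(-28°): θ ← -73° -28° = -101°
crank pin P = (r cos θ, r sin θ) = (-3.816180, -19.632544)
h = r sin θ − e = -19.632544 − 9 = -28.632544
x = r cos θ + √(L² − h²) = -3.816180 + √(16900.0 − 819.8226) = -3.816180 + 126.807640 = 122.991460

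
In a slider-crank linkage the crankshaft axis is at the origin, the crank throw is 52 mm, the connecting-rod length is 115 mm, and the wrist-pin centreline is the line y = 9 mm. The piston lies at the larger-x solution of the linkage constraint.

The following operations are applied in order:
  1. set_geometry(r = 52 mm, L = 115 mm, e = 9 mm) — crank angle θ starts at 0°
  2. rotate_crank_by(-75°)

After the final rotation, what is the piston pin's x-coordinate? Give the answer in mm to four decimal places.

set_geometry: r = 52 mm, L = 115 mm, e = 9 mm; θ ← 0°
rotate_crank_by(-75°): θ ← 0° -75° = -75°
crank pin P = (r cos θ, r sin θ) = (13.458590, -50.228143)
h = r sin θ − e = -50.228143 − 9 = -59.228143
x = r cos θ + √(L² − h²) = 13.458590 + √(13225.0 − 3507.9729) = 13.458590 + 98.574982 = 112.033572

112.0336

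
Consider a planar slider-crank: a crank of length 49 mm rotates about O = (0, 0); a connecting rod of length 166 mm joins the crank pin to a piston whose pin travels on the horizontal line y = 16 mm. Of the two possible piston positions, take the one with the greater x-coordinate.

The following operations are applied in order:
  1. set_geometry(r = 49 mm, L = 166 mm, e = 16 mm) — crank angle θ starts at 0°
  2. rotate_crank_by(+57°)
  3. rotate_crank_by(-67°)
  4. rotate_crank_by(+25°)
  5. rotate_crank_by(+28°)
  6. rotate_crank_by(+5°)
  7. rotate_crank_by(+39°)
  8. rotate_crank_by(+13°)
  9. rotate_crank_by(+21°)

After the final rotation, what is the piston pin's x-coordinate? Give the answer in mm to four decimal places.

138.7142

set_geometry: r = 49 mm, L = 166 mm, e = 16 mm; θ ← 0°
rotate_crank_by(+57°): θ ← 0° +57° = 57°
rotate_crank_by(-67°): θ ← 57° -67° = -10°
rotate_crank_by(+25°): θ ← -10° +25° = 15°
rotate_crank_by(+28°): θ ← 15° +28° = 43°
rotate_crank_by(+5°): θ ← 43° +5° = 48°
rotate_crank_by(+39°): θ ← 48° +39° = 87°
rotate_crank_by(+13°): θ ← 87° +13° = 100°
rotate_crank_by(+21°): θ ← 100° +21° = 121°
crank pin P = (r cos θ, r sin θ) = (-25.236866, 42.001198)
h = r sin θ − e = 42.001198 − 16 = 26.001198
x = r cos θ + √(L² − h²) = -25.236866 + √(27556.0 − 676.0623) = -25.236866 + 163.951022 = 138.714157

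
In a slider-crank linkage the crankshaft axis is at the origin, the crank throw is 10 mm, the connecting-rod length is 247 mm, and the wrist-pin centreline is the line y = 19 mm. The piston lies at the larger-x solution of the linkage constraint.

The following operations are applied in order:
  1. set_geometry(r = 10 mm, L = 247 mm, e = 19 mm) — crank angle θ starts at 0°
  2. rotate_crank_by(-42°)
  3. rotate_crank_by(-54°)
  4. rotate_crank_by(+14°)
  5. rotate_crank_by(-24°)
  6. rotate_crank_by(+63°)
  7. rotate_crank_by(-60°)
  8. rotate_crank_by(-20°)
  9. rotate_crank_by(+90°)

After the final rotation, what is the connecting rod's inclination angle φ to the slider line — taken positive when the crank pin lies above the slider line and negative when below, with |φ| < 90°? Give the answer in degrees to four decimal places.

-5.6800

set_geometry: r = 10 mm, L = 247 mm, e = 19 mm; θ ← 0°
rotate_crank_by(-42°): θ ← 0° -42° = -42°
rotate_crank_by(-54°): θ ← -42° -54° = -96°
rotate_crank_by(+14°): θ ← -96° +14° = -82°
rotate_crank_by(-24°): θ ← -82° -24° = -106°
rotate_crank_by(+63°): θ ← -106° +63° = -43°
rotate_crank_by(-60°): θ ← -43° -60° = -103°
rotate_crank_by(-20°): θ ← -103° -20° = -123°
rotate_crank_by(+90°): θ ← -123° +90° = -33°
crank pin P = (r cos θ, r sin θ) = (8.386706, -5.446390)
h = r sin θ − e = -5.446390 − 19 = -24.446390
sin φ = h / L = -24.446390 / 247 = -0.09897324
φ = arcsin(-0.09897324) = -5.680048°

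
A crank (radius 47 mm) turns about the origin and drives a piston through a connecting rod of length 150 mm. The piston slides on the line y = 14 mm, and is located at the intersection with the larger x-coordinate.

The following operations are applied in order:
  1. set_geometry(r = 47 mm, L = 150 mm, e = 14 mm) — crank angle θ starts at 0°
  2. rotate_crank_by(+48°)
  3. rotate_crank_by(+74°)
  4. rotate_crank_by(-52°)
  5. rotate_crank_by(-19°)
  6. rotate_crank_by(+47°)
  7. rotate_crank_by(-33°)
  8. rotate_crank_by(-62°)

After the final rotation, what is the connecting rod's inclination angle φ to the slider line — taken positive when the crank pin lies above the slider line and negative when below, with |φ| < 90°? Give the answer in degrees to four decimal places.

set_geometry: r = 47 mm, L = 150 mm, e = 14 mm; θ ← 0°
rotate_crank_by(+48°): θ ← 0° +48° = 48°
rotate_crank_by(+74°): θ ← 48° +74° = 122°
rotate_crank_by(-52°): θ ← 122° -52° = 70°
rotate_crank_by(-19°): θ ← 70° -19° = 51°
rotate_crank_by(+47°): θ ← 51° +47° = 98°
rotate_crank_by(-33°): θ ← 98° -33° = 65°
rotate_crank_by(-62°): θ ← 65° -62° = 3°
crank pin P = (r cos θ, r sin θ) = (46.935588, 2.459790)
h = r sin θ − e = 2.459790 − 14 = -11.540210
sin φ = h / L = -11.540210 / 150 = -0.07693473
φ = arcsin(-0.07693473) = -4.412396°

-4.4124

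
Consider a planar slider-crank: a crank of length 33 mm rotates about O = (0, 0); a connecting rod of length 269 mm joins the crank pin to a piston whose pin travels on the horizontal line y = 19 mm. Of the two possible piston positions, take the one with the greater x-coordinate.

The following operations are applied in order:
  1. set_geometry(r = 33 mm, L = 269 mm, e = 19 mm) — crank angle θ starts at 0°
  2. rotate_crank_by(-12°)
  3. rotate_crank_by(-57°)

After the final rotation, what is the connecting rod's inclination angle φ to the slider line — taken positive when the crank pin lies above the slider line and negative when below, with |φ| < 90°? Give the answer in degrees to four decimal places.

-10.6705

set_geometry: r = 33 mm, L = 269 mm, e = 19 mm; θ ← 0°
rotate_crank_by(-12°): θ ← 0° -12° = -12°
rotate_crank_by(-57°): θ ← -12° -57° = -69°
crank pin P = (r cos θ, r sin θ) = (11.826142, -30.808154)
h = r sin θ − e = -30.808154 − 19 = -49.808154
sin φ = h / L = -49.808154 / 269 = -0.18516042
φ = arcsin(-0.18516042) = -10.670486°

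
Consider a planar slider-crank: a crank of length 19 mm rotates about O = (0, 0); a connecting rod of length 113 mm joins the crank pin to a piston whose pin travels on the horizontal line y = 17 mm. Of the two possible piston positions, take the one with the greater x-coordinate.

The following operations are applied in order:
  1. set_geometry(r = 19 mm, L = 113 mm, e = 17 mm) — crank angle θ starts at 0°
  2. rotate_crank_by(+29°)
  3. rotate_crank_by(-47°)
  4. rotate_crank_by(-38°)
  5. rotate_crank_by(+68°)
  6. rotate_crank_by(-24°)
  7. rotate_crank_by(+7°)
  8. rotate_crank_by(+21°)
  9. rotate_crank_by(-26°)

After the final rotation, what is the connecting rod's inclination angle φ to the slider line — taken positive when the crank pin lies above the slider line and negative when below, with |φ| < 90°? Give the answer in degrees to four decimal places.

set_geometry: r = 19 mm, L = 113 mm, e = 17 mm; θ ← 0°
rotate_crank_by(+29°): θ ← 0° +29° = 29°
rotate_crank_by(-47°): θ ← 29° -47° = -18°
rotate_crank_by(-38°): θ ← -18° -38° = -56°
rotate_crank_by(+68°): θ ← -56° +68° = 12°
rotate_crank_by(-24°): θ ← 12° -24° = -12°
rotate_crank_by(+7°): θ ← -12° +7° = -5°
rotate_crank_by(+21°): θ ← -5° +21° = 16°
rotate_crank_by(-26°): θ ← 16° -26° = -10°
crank pin P = (r cos θ, r sin θ) = (18.711347, -3.299315)
h = r sin θ − e = -3.299315 − 17 = -20.299315
sin φ = h / L = -20.299315 / 113 = -0.17963996
φ = arcsin(-0.17963996) = -10.348789°

-10.3488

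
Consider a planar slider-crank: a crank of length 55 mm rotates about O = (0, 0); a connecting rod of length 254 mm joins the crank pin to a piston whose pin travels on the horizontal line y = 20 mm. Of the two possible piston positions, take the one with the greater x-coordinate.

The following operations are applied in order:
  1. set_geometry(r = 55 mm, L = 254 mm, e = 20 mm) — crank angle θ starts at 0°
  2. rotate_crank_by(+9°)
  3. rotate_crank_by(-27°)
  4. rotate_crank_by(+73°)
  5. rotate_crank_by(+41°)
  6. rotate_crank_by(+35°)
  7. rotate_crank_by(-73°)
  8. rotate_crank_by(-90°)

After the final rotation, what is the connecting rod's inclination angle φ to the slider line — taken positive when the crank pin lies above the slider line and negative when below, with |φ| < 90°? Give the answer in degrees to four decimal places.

-11.1563

set_geometry: r = 55 mm, L = 254 mm, e = 20 mm; θ ← 0°
rotate_crank_by(+9°): θ ← 0° +9° = 9°
rotate_crank_by(-27°): θ ← 9° -27° = -18°
rotate_crank_by(+73°): θ ← -18° +73° = 55°
rotate_crank_by(+41°): θ ← 55° +41° = 96°
rotate_crank_by(+35°): θ ← 96° +35° = 131°
rotate_crank_by(-73°): θ ← 131° -73° = 58°
rotate_crank_by(-90°): θ ← 58° -90° = -32°
crank pin P = (r cos θ, r sin θ) = (46.642645, -29.145560)
h = r sin θ − e = -29.145560 − 20 = -49.145560
sin φ = h / L = -49.145560 / 254 = -0.19348645
φ = arcsin(-0.19348645) = -11.156320°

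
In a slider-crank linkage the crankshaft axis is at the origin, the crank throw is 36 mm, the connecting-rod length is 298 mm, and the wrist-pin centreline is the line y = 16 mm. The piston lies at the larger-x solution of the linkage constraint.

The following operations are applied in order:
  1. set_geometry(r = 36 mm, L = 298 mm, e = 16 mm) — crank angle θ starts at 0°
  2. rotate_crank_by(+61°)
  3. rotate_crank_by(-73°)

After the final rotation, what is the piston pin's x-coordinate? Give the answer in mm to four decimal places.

332.2865

set_geometry: r = 36 mm, L = 298 mm, e = 16 mm; θ ← 0°
rotate_crank_by(+61°): θ ← 0° +61° = 61°
rotate_crank_by(-73°): θ ← 61° -73° = -12°
crank pin P = (r cos θ, r sin θ) = (35.213314, -7.484821)
h = r sin θ − e = -7.484821 − 16 = -23.484821
x = r cos θ + √(L² − h²) = 35.213314 + √(88804.0 − 551.5368) = 35.213314 + 297.073161 = 332.286475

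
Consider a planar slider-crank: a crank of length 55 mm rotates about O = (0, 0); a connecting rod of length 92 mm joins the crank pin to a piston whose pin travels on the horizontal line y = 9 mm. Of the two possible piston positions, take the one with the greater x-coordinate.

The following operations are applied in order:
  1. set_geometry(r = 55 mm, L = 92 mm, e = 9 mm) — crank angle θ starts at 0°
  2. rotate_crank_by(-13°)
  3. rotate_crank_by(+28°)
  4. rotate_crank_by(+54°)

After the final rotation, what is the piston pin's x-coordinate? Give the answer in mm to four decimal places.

set_geometry: r = 55 mm, L = 92 mm, e = 9 mm; θ ← 0°
rotate_crank_by(-13°): θ ← 0° -13° = -13°
rotate_crank_by(+28°): θ ← -13° +28° = 15°
rotate_crank_by(+54°): θ ← 15° +54° = 69°
crank pin P = (r cos θ, r sin θ) = (19.710237, 51.346923)
h = r sin θ − e = 51.346923 − 9 = 42.346923
x = r cos θ + √(L² − h²) = 19.710237 + √(8464.0 − 1793.2619) = 19.710237 + 81.674586 = 101.384824

101.3848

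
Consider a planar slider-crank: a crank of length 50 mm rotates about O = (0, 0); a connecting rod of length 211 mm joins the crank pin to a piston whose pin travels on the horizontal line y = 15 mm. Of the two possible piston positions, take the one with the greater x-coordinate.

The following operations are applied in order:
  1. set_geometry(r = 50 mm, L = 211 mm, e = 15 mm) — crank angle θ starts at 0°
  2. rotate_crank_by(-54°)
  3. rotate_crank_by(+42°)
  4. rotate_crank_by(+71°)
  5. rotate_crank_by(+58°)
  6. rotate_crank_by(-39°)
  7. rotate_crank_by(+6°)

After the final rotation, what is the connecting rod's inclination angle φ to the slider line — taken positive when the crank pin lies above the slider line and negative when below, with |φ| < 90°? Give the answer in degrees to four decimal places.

9.4728

set_geometry: r = 50 mm, L = 211 mm, e = 15 mm; θ ← 0°
rotate_crank_by(-54°): θ ← 0° -54° = -54°
rotate_crank_by(+42°): θ ← -54° +42° = -12°
rotate_crank_by(+71°): θ ← -12° +71° = 59°
rotate_crank_by(+58°): θ ← 59° +58° = 117°
rotate_crank_by(-39°): θ ← 117° -39° = 78°
rotate_crank_by(+6°): θ ← 78° +6° = 84°
crank pin P = (r cos θ, r sin θ) = (5.226423, 49.726095)
h = r sin θ − e = 49.726095 − 15 = 34.726095
sin φ = h / L = 34.726095 / 211 = 0.16457865
φ = arcsin(0.16457865) = 9.472758°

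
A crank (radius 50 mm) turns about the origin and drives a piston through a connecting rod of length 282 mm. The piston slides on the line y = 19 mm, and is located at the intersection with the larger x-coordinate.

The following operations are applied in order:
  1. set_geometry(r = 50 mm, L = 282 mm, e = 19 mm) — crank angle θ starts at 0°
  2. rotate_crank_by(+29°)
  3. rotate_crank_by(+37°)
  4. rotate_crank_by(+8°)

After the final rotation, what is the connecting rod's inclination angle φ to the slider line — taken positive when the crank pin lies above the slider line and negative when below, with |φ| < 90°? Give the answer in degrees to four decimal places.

5.9154

set_geometry: r = 50 mm, L = 282 mm, e = 19 mm; θ ← 0°
rotate_crank_by(+29°): θ ← 0° +29° = 29°
rotate_crank_by(+37°): θ ← 29° +37° = 66°
rotate_crank_by(+8°): θ ← 66° +8° = 74°
crank pin P = (r cos θ, r sin θ) = (13.781868, 48.063085)
h = r sin θ − e = 48.063085 − 19 = 29.063085
sin φ = h / L = 29.063085 / 282 = 0.10306058
φ = arcsin(0.10306058) = 5.915440°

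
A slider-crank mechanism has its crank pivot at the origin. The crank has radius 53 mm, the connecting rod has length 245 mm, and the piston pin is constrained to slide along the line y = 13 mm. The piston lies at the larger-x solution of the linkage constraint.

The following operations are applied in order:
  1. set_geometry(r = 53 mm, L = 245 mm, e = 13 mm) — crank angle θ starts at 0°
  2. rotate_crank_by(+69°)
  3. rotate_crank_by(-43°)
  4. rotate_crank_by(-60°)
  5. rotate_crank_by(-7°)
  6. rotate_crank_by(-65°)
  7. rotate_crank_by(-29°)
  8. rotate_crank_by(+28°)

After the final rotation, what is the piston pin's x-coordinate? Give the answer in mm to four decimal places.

set_geometry: r = 53 mm, L = 245 mm, e = 13 mm; θ ← 0°
rotate_crank_by(+69°): θ ← 0° +69° = 69°
rotate_crank_by(-43°): θ ← 69° -43° = 26°
rotate_crank_by(-60°): θ ← 26° -60° = -34°
rotate_crank_by(-7°): θ ← -34° -7° = -41°
rotate_crank_by(-65°): θ ← -41° -65° = -106°
rotate_crank_by(-29°): θ ← -106° -29° = -135°
rotate_crank_by(+28°): θ ← -135° +28° = -107°
crank pin P = (r cos θ, r sin θ) = (-15.495700, -50.684152)
h = r sin θ − e = -50.684152 − 13 = -63.684152
x = r cos θ + √(L² − h²) = -15.495700 + √(60025.0 − 4055.6712) = -15.495700 + 236.578378 = 221.082677

221.0827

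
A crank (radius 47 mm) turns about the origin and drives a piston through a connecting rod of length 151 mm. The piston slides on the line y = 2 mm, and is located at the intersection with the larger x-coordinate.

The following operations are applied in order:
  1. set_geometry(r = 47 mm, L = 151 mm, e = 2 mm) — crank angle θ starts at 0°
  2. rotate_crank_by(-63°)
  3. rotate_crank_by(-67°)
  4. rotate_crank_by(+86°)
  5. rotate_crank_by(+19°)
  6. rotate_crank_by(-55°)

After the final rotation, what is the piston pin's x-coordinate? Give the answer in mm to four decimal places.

151.2330

set_geometry: r = 47 mm, L = 151 mm, e = 2 mm; θ ← 0°
rotate_crank_by(-63°): θ ← 0° -63° = -63°
rotate_crank_by(-67°): θ ← -63° -67° = -130°
rotate_crank_by(+86°): θ ← -130° +86° = -44°
rotate_crank_by(+19°): θ ← -44° +19° = -25°
rotate_crank_by(-55°): θ ← -25° -55° = -80°
crank pin P = (r cos θ, r sin θ) = (8.161464, -46.285964)
h = r sin θ − e = -46.285964 − 2 = -48.285964
x = r cos θ + √(L² − h²) = 8.161464 + √(22801.0 − 2331.5344) = 8.161464 + 143.071540 = 151.233005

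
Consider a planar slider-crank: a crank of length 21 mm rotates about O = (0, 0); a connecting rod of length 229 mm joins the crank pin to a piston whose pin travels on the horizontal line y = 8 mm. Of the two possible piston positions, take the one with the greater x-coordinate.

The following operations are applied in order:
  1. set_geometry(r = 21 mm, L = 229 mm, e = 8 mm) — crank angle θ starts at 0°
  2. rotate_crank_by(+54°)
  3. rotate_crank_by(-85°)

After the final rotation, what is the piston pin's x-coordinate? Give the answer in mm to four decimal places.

set_geometry: r = 21 mm, L = 229 mm, e = 8 mm; θ ← 0°
rotate_crank_by(+54°): θ ← 0° +54° = 54°
rotate_crank_by(-85°): θ ← 54° -85° = -31°
crank pin P = (r cos θ, r sin θ) = (18.000513, -10.815800)
h = r sin θ − e = -10.815800 − 8 = -18.815800
x = r cos θ + √(L² − h²) = 18.000513 + √(52441.0 − 354.0343) = 18.000513 + 228.225690 = 246.226204

246.2262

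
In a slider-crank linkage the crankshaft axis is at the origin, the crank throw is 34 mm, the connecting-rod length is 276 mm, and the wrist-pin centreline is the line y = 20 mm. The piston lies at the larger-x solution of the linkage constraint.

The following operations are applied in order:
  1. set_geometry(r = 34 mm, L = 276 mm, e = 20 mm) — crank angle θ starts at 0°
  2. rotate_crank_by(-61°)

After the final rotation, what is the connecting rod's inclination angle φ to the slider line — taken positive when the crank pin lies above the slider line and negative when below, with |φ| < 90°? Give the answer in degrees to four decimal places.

-10.3818

set_geometry: r = 34 mm, L = 276 mm, e = 20 mm; θ ← 0°
rotate_crank_by(-61°): θ ← 0° -61° = -61°
crank pin P = (r cos θ, r sin θ) = (16.483527, -29.737070)
h = r sin θ − e = -29.737070 − 20 = -49.737070
sin φ = h / L = -49.737070 / 276 = -0.18020678
φ = arcsin(-0.18020678) = -10.381804°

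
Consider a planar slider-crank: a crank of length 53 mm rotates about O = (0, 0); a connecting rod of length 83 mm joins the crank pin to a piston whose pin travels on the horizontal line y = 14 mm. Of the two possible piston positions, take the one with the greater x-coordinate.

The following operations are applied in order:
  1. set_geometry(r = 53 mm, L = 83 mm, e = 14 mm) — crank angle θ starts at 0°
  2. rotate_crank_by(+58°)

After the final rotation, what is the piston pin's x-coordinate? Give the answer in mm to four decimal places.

105.1007

set_geometry: r = 53 mm, L = 83 mm, e = 14 mm; θ ← 0°
rotate_crank_by(+58°): θ ← 0° +58° = 58°
crank pin P = (r cos θ, r sin θ) = (28.085721, 44.946549)
h = r sin θ − e = 44.946549 − 14 = 30.946549
x = r cos θ + √(L² − h²) = 28.085721 + √(6889.0 − 957.6889) = 28.085721 + 77.015006 = 105.100727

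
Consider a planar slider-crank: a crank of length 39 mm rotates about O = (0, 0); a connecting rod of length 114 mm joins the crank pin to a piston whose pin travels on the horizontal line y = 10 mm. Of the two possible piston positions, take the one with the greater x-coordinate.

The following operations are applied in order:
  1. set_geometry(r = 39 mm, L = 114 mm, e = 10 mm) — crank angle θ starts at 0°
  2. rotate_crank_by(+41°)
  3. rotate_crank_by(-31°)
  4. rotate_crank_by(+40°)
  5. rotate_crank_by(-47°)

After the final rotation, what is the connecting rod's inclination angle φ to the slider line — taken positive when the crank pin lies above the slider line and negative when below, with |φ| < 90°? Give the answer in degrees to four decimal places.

-4.0034

set_geometry: r = 39 mm, L = 114 mm, e = 10 mm; θ ← 0°
rotate_crank_by(+41°): θ ← 0° +41° = 41°
rotate_crank_by(-31°): θ ← 41° -31° = 10°
rotate_crank_by(+40°): θ ← 10° +40° = 50°
rotate_crank_by(-47°): θ ← 50° -47° = 3°
crank pin P = (r cos θ, r sin θ) = (38.946552, 2.041102)
h = r sin θ − e = 2.041102 − 10 = -7.958898
sin φ = h / L = -7.958898 / 114 = -0.06981489
φ = arcsin(-0.06981489) = -4.003355°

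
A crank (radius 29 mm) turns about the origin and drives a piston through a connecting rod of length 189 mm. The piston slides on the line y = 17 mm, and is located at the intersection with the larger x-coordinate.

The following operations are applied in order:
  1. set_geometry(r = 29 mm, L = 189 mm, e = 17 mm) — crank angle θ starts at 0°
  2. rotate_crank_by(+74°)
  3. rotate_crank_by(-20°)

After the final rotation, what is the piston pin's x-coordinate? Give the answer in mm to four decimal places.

set_geometry: r = 29 mm, L = 189 mm, e = 17 mm; θ ← 0°
rotate_crank_by(+74°): θ ← 0° +74° = 74°
rotate_crank_by(-20°): θ ← 74° -20° = 54°
crank pin P = (r cos θ, r sin θ) = (17.045772, 23.461493)
h = r sin θ − e = 23.461493 − 17 = 6.461493
x = r cos θ + √(L² − h²) = 17.045772 + √(35721.0 − 41.7509) = 17.045772 + 188.889516 = 205.935288

205.9353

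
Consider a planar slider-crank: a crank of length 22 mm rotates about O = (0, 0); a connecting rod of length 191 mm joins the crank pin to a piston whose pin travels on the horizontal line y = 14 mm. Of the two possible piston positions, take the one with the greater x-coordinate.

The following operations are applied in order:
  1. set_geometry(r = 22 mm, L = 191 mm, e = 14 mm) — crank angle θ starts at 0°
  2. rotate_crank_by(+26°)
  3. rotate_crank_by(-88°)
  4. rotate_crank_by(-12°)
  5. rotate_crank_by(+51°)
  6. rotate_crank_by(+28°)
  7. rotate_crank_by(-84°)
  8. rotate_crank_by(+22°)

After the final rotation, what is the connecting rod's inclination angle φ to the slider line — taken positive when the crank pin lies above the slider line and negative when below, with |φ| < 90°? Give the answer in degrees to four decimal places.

set_geometry: r = 22 mm, L = 191 mm, e = 14 mm; θ ← 0°
rotate_crank_by(+26°): θ ← 0° +26° = 26°
rotate_crank_by(-88°): θ ← 26° -88° = -62°
rotate_crank_by(-12°): θ ← -62° -12° = -74°
rotate_crank_by(+51°): θ ← -74° +51° = -23°
rotate_crank_by(+28°): θ ← -23° +28° = 5°
rotate_crank_by(-84°): θ ← 5° -84° = -79°
rotate_crank_by(+22°): θ ← -79° +22° = -57°
crank pin P = (r cos θ, r sin θ) = (11.982059, -18.450752)
h = r sin θ − e = -18.450752 − 14 = -32.450752
sin φ = h / L = -32.450752 / 191 = -0.16989923
φ = arcsin(-0.16989923) = -9.781960°

-9.7820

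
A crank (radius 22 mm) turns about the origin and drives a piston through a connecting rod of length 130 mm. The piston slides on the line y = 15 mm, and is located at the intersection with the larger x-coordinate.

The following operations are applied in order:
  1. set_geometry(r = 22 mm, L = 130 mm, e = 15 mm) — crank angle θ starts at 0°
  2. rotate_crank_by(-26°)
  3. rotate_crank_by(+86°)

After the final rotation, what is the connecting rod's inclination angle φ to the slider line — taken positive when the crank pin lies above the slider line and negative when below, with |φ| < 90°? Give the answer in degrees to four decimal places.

set_geometry: r = 22 mm, L = 130 mm, e = 15 mm; θ ← 0°
rotate_crank_by(-26°): θ ← 0° -26° = -26°
rotate_crank_by(+86°): θ ← -26° +86° = 60°
crank pin P = (r cos θ, r sin θ) = (11.000000, 19.052559)
h = r sin θ − e = 19.052559 − 15 = 4.052559
sin φ = h / L = 4.052559 / 130 = 0.03117353
φ = arcsin(0.03117353) = 1.786401°

1.7864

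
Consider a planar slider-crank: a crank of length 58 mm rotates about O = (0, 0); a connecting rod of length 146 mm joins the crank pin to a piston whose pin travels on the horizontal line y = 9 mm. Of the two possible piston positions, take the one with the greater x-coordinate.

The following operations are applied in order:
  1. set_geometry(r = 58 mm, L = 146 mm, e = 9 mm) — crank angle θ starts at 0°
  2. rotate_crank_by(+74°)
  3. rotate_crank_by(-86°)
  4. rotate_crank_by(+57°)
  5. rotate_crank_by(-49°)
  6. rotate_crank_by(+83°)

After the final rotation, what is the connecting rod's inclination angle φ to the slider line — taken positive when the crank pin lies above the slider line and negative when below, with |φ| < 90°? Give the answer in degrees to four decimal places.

19.1667

set_geometry: r = 58 mm, L = 146 mm, e = 9 mm; θ ← 0°
rotate_crank_by(+74°): θ ← 0° +74° = 74°
rotate_crank_by(-86°): θ ← 74° -86° = -12°
rotate_crank_by(+57°): θ ← -12° +57° = 45°
rotate_crank_by(-49°): θ ← 45° -49° = -4°
rotate_crank_by(+83°): θ ← -4° +83° = 79°
crank pin P = (r cos θ, r sin θ) = (11.066922, 56.934377)
h = r sin θ − e = 56.934377 − 9 = 47.934377
sin φ = h / L = 47.934377 / 146 = 0.32831765
φ = arcsin(0.32831765) = 19.166695°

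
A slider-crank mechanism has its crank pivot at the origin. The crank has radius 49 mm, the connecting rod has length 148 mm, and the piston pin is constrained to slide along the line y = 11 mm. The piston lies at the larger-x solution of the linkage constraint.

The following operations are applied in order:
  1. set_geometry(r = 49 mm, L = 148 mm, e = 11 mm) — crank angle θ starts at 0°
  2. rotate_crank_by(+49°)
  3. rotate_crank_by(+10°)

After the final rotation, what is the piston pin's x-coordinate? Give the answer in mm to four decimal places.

set_geometry: r = 49 mm, L = 148 mm, e = 11 mm; θ ← 0°
rotate_crank_by(+49°): θ ← 0° +49° = 49°
rotate_crank_by(+10°): θ ← 49° +10° = 59°
crank pin P = (r cos θ, r sin θ) = (25.236866, 42.001198)
h = r sin θ − e = 42.001198 − 11 = 31.001198
x = r cos θ + √(L² − h²) = 25.236866 + √(21904.0 − 961.0743) = 25.236866 + 144.716709 = 169.953574

169.9536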